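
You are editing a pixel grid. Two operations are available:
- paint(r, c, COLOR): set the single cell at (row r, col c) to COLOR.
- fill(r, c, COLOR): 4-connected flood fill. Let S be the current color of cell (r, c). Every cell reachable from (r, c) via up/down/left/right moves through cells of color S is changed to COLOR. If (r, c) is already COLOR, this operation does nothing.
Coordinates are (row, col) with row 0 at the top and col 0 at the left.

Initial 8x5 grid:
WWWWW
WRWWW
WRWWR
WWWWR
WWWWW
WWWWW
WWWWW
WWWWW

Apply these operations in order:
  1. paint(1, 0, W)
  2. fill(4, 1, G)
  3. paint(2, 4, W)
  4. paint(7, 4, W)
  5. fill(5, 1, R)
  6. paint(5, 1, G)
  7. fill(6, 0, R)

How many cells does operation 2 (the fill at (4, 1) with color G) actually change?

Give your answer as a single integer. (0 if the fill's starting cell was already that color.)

After op 1 paint(1,0,W):
WWWWW
WRWWW
WRWWR
WWWWR
WWWWW
WWWWW
WWWWW
WWWWW
After op 2 fill(4,1,G) [36 cells changed]:
GGGGG
GRGGG
GRGGR
GGGGR
GGGGG
GGGGG
GGGGG
GGGGG

Answer: 36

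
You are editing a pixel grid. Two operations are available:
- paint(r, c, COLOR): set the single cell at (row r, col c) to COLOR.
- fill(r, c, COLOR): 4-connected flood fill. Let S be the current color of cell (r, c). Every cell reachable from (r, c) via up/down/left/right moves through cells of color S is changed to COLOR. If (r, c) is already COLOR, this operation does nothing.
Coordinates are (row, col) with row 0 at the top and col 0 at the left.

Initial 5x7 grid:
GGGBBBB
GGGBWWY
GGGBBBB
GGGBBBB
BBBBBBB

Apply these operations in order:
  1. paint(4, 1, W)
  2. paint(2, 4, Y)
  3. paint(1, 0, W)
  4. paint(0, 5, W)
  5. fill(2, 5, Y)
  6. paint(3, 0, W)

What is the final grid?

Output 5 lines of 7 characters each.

After op 1 paint(4,1,W):
GGGBBBB
GGGBWWY
GGGBBBB
GGGBBBB
BWBBBBB
After op 2 paint(2,4,Y):
GGGBBBB
GGGBWWY
GGGBYBB
GGGBBBB
BWBBBBB
After op 3 paint(1,0,W):
GGGBBBB
WGGBWWY
GGGBYBB
GGGBBBB
BWBBBBB
After op 4 paint(0,5,W):
GGGBBWB
WGGBWWY
GGGBYBB
GGGBBBB
BWBBBBB
After op 5 fill(2,5,Y) [15 cells changed]:
GGGYYWB
WGGYWWY
GGGYYYY
GGGYYYY
BWYYYYY
After op 6 paint(3,0,W):
GGGYYWB
WGGYWWY
GGGYYYY
WGGYYYY
BWYYYYY

Answer: GGGYYWB
WGGYWWY
GGGYYYY
WGGYYYY
BWYYYYY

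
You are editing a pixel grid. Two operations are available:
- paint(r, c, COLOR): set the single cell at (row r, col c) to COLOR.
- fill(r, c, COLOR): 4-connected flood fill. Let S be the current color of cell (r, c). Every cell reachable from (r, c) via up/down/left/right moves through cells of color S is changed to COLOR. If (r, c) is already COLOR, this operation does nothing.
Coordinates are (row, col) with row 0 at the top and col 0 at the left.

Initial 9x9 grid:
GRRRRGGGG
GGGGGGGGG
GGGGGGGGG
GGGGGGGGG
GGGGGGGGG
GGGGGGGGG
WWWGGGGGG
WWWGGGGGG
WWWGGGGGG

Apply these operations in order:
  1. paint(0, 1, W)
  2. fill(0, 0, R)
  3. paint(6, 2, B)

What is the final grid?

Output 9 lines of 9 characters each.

Answer: RWRRRRRRR
RRRRRRRRR
RRRRRRRRR
RRRRRRRRR
RRRRRRRRR
RRRRRRRRR
WWBRRRRRR
WWWRRRRRR
WWWRRRRRR

Derivation:
After op 1 paint(0,1,W):
GWRRRGGGG
GGGGGGGGG
GGGGGGGGG
GGGGGGGGG
GGGGGGGGG
GGGGGGGGG
WWWGGGGGG
WWWGGGGGG
WWWGGGGGG
After op 2 fill(0,0,R) [68 cells changed]:
RWRRRRRRR
RRRRRRRRR
RRRRRRRRR
RRRRRRRRR
RRRRRRRRR
RRRRRRRRR
WWWRRRRRR
WWWRRRRRR
WWWRRRRRR
After op 3 paint(6,2,B):
RWRRRRRRR
RRRRRRRRR
RRRRRRRRR
RRRRRRRRR
RRRRRRRRR
RRRRRRRRR
WWBRRRRRR
WWWRRRRRR
WWWRRRRRR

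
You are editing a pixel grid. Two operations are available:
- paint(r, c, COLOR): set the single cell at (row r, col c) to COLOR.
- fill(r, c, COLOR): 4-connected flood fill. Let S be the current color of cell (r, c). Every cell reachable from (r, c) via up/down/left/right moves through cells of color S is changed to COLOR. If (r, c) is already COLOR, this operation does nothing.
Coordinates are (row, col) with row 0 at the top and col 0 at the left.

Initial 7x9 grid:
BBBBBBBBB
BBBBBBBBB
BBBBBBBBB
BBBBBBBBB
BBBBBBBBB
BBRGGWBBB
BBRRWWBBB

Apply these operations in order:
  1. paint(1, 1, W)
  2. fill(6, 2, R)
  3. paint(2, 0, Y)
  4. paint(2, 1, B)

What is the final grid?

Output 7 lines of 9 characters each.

Answer: BBBBBBBBB
BWBBBBBBB
YBBBBBBBB
BBBBBBBBB
BBBBBBBBB
BBRGGWBBB
BBRRWWBBB

Derivation:
After op 1 paint(1,1,W):
BBBBBBBBB
BWBBBBBBB
BBBBBBBBB
BBBBBBBBB
BBBBBBBBB
BBRGGWBBB
BBRRWWBBB
After op 2 fill(6,2,R) [0 cells changed]:
BBBBBBBBB
BWBBBBBBB
BBBBBBBBB
BBBBBBBBB
BBBBBBBBB
BBRGGWBBB
BBRRWWBBB
After op 3 paint(2,0,Y):
BBBBBBBBB
BWBBBBBBB
YBBBBBBBB
BBBBBBBBB
BBBBBBBBB
BBRGGWBBB
BBRRWWBBB
After op 4 paint(2,1,B):
BBBBBBBBB
BWBBBBBBB
YBBBBBBBB
BBBBBBBBB
BBBBBBBBB
BBRGGWBBB
BBRRWWBBB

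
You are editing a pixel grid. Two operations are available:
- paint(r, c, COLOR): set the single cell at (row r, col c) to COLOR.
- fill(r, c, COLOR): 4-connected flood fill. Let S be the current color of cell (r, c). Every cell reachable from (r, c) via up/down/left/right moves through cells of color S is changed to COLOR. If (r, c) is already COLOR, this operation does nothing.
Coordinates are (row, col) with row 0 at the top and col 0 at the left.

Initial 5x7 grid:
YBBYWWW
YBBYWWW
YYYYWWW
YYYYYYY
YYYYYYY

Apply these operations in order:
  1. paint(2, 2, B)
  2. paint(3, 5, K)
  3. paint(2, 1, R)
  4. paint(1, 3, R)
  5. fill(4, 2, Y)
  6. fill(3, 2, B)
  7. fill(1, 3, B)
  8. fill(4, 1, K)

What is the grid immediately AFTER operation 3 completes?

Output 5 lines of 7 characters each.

Answer: YBBYWWW
YBBYWWW
YRBYWWW
YYYYYKY
YYYYYYY

Derivation:
After op 1 paint(2,2,B):
YBBYWWW
YBBYWWW
YYBYWWW
YYYYYYY
YYYYYYY
After op 2 paint(3,5,K):
YBBYWWW
YBBYWWW
YYBYWWW
YYYYYKY
YYYYYYY
After op 3 paint(2,1,R):
YBBYWWW
YBBYWWW
YRBYWWW
YYYYYKY
YYYYYYY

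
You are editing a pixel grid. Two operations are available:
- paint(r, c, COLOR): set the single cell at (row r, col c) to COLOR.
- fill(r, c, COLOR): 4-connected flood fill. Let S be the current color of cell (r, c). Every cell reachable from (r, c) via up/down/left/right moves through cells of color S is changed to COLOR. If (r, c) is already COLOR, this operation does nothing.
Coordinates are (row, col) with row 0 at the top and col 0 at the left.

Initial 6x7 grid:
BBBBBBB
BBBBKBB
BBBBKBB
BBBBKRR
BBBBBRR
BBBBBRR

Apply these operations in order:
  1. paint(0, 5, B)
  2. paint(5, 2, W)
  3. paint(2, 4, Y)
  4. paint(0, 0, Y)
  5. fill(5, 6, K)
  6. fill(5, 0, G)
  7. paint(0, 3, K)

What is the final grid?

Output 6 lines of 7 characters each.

Answer: YGGKGGG
GGGGKGG
GGGGYGG
GGGGKKK
GGGGGKK
GGWGGKK

Derivation:
After op 1 paint(0,5,B):
BBBBBBB
BBBBKBB
BBBBKBB
BBBBKRR
BBBBBRR
BBBBBRR
After op 2 paint(5,2,W):
BBBBBBB
BBBBKBB
BBBBKBB
BBBBKRR
BBBBBRR
BBWBBRR
After op 3 paint(2,4,Y):
BBBBBBB
BBBBKBB
BBBBYBB
BBBBKRR
BBBBBRR
BBWBBRR
After op 4 paint(0,0,Y):
YBBBBBB
BBBBKBB
BBBBYBB
BBBBKRR
BBBBBRR
BBWBBRR
After op 5 fill(5,6,K) [6 cells changed]:
YBBBBBB
BBBBKBB
BBBBYBB
BBBBKKK
BBBBBKK
BBWBBKK
After op 6 fill(5,0,G) [31 cells changed]:
YGGGGGG
GGGGKGG
GGGGYGG
GGGGKKK
GGGGGKK
GGWGGKK
After op 7 paint(0,3,K):
YGGKGGG
GGGGKGG
GGGGYGG
GGGGKKK
GGGGGKK
GGWGGKK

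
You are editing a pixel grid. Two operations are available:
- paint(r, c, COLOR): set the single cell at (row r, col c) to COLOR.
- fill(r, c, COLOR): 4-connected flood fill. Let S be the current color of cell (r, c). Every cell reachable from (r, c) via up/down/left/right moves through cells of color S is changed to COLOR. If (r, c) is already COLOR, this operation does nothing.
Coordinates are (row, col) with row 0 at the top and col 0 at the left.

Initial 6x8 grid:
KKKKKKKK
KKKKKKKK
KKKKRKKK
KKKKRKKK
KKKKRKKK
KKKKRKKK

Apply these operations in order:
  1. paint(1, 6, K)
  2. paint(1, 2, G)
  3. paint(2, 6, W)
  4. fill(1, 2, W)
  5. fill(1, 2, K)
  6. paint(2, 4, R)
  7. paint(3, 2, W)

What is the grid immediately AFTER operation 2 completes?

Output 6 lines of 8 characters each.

Answer: KKKKKKKK
KKGKKKKK
KKKKRKKK
KKKKRKKK
KKKKRKKK
KKKKRKKK

Derivation:
After op 1 paint(1,6,K):
KKKKKKKK
KKKKKKKK
KKKKRKKK
KKKKRKKK
KKKKRKKK
KKKKRKKK
After op 2 paint(1,2,G):
KKKKKKKK
KKGKKKKK
KKKKRKKK
KKKKRKKK
KKKKRKKK
KKKKRKKK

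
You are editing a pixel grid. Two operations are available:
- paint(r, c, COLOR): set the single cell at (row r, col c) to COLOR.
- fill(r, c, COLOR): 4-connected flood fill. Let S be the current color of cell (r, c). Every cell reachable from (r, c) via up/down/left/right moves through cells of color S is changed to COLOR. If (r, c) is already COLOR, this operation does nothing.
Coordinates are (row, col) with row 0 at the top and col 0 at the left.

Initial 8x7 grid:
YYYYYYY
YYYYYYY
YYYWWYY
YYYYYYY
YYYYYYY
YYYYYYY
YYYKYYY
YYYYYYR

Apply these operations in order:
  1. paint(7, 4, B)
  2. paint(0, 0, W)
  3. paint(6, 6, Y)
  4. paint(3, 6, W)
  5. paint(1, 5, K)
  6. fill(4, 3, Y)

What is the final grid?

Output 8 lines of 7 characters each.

After op 1 paint(7,4,B):
YYYYYYY
YYYYYYY
YYYWWYY
YYYYYYY
YYYYYYY
YYYYYYY
YYYKYYY
YYYYBYR
After op 2 paint(0,0,W):
WYYYYYY
YYYYYYY
YYYWWYY
YYYYYYY
YYYYYYY
YYYYYYY
YYYKYYY
YYYYBYR
After op 3 paint(6,6,Y):
WYYYYYY
YYYYYYY
YYYWWYY
YYYYYYY
YYYYYYY
YYYYYYY
YYYKYYY
YYYYBYR
After op 4 paint(3,6,W):
WYYYYYY
YYYYYYY
YYYWWYY
YYYYYYW
YYYYYYY
YYYYYYY
YYYKYYY
YYYYBYR
After op 5 paint(1,5,K):
WYYYYYY
YYYYYKY
YYYWWYY
YYYYYYW
YYYYYYY
YYYYYYY
YYYKYYY
YYYYBYR
After op 6 fill(4,3,Y) [0 cells changed]:
WYYYYYY
YYYYYKY
YYYWWYY
YYYYYYW
YYYYYYY
YYYYYYY
YYYKYYY
YYYYBYR

Answer: WYYYYYY
YYYYYKY
YYYWWYY
YYYYYYW
YYYYYYY
YYYYYYY
YYYKYYY
YYYYBYR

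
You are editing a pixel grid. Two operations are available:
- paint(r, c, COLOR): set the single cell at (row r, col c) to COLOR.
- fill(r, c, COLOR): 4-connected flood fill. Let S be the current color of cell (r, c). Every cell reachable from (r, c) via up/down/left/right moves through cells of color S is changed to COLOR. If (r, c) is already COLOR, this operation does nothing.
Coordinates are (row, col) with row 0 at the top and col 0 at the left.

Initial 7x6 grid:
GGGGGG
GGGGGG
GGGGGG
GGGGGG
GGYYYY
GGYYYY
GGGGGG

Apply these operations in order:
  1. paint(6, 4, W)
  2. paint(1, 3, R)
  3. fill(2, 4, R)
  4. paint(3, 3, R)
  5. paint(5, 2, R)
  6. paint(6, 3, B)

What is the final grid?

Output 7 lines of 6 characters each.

Answer: RRRRRR
RRRRRR
RRRRRR
RRRRRR
RRYYYY
RRRYYY
RRRBWG

Derivation:
After op 1 paint(6,4,W):
GGGGGG
GGGGGG
GGGGGG
GGGGGG
GGYYYY
GGYYYY
GGGGWG
After op 2 paint(1,3,R):
GGGGGG
GGGRGG
GGGGGG
GGGGGG
GGYYYY
GGYYYY
GGGGWG
After op 3 fill(2,4,R) [31 cells changed]:
RRRRRR
RRRRRR
RRRRRR
RRRRRR
RRYYYY
RRYYYY
RRRRWG
After op 4 paint(3,3,R):
RRRRRR
RRRRRR
RRRRRR
RRRRRR
RRYYYY
RRYYYY
RRRRWG
After op 5 paint(5,2,R):
RRRRRR
RRRRRR
RRRRRR
RRRRRR
RRYYYY
RRRYYY
RRRRWG
After op 6 paint(6,3,B):
RRRRRR
RRRRRR
RRRRRR
RRRRRR
RRYYYY
RRRYYY
RRRBWG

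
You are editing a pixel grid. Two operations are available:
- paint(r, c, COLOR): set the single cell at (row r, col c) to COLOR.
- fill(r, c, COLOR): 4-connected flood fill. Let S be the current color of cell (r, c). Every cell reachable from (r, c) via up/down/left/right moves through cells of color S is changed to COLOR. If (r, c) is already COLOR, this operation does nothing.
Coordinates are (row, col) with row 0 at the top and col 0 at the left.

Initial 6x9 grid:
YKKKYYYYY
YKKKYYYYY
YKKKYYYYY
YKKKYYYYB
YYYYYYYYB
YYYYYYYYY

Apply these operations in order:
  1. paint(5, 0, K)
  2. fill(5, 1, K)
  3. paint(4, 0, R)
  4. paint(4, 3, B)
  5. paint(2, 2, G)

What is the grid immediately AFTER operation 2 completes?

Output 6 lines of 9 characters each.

Answer: KKKKKKKKK
KKKKKKKKK
KKKKKKKKK
KKKKKKKKB
KKKKKKKKB
KKKKKKKKK

Derivation:
After op 1 paint(5,0,K):
YKKKYYYYY
YKKKYYYYY
YKKKYYYYY
YKKKYYYYB
YYYYYYYYB
KYYYYYYYY
After op 2 fill(5,1,K) [39 cells changed]:
KKKKKKKKK
KKKKKKKKK
KKKKKKKKK
KKKKKKKKB
KKKKKKKKB
KKKKKKKKK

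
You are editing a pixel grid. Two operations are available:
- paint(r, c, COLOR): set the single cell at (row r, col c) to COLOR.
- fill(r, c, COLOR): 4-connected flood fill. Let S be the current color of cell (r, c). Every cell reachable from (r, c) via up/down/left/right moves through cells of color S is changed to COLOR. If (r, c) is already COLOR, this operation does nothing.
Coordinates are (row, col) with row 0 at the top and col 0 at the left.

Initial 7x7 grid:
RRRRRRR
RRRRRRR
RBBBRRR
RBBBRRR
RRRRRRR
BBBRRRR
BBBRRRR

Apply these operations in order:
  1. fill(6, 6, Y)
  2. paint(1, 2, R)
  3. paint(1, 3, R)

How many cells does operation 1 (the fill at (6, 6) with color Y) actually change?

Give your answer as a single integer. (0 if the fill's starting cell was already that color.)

Answer: 37

Derivation:
After op 1 fill(6,6,Y) [37 cells changed]:
YYYYYYY
YYYYYYY
YBBBYYY
YBBBYYY
YYYYYYY
BBBYYYY
BBBYYYY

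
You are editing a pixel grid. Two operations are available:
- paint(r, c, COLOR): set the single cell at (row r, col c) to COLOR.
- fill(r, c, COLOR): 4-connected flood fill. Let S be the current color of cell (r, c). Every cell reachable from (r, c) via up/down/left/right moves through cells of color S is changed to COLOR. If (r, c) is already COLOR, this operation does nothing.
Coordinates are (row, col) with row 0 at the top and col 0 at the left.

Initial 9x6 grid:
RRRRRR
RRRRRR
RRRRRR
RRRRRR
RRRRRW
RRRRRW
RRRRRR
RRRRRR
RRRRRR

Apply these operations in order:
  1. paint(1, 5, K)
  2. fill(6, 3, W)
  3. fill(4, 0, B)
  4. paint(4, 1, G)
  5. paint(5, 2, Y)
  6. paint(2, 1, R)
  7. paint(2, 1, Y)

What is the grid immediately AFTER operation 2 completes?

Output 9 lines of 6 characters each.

After op 1 paint(1,5,K):
RRRRRR
RRRRRK
RRRRRR
RRRRRR
RRRRRW
RRRRRW
RRRRRR
RRRRRR
RRRRRR
After op 2 fill(6,3,W) [51 cells changed]:
WWWWWW
WWWWWK
WWWWWW
WWWWWW
WWWWWW
WWWWWW
WWWWWW
WWWWWW
WWWWWW

Answer: WWWWWW
WWWWWK
WWWWWW
WWWWWW
WWWWWW
WWWWWW
WWWWWW
WWWWWW
WWWWWW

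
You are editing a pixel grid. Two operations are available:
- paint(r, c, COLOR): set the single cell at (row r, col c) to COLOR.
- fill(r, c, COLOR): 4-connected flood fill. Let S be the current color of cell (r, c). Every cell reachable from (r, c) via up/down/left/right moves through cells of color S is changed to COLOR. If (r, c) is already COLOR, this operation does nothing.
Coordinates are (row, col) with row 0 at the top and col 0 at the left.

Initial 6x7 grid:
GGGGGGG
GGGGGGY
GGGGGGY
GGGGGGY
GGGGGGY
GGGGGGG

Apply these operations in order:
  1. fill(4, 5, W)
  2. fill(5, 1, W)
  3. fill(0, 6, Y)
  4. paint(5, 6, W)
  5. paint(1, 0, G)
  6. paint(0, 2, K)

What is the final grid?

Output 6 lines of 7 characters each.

Answer: YYKYYYY
GYYYYYY
YYYYYYY
YYYYYYY
YYYYYYY
YYYYYYW

Derivation:
After op 1 fill(4,5,W) [38 cells changed]:
WWWWWWW
WWWWWWY
WWWWWWY
WWWWWWY
WWWWWWY
WWWWWWW
After op 2 fill(5,1,W) [0 cells changed]:
WWWWWWW
WWWWWWY
WWWWWWY
WWWWWWY
WWWWWWY
WWWWWWW
After op 3 fill(0,6,Y) [38 cells changed]:
YYYYYYY
YYYYYYY
YYYYYYY
YYYYYYY
YYYYYYY
YYYYYYY
After op 4 paint(5,6,W):
YYYYYYY
YYYYYYY
YYYYYYY
YYYYYYY
YYYYYYY
YYYYYYW
After op 5 paint(1,0,G):
YYYYYYY
GYYYYYY
YYYYYYY
YYYYYYY
YYYYYYY
YYYYYYW
After op 6 paint(0,2,K):
YYKYYYY
GYYYYYY
YYYYYYY
YYYYYYY
YYYYYYY
YYYYYYW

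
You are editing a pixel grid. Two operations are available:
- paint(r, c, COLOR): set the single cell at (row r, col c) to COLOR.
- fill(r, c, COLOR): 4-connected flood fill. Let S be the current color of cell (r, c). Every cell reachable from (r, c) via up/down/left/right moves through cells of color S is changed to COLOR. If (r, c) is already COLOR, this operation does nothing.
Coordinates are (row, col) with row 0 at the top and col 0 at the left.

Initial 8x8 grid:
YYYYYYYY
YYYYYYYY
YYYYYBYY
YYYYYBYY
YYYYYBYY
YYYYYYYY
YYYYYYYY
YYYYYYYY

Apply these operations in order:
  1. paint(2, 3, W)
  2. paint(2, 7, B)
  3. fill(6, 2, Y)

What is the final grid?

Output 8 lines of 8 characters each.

After op 1 paint(2,3,W):
YYYYYYYY
YYYYYYYY
YYYWYBYY
YYYYYBYY
YYYYYBYY
YYYYYYYY
YYYYYYYY
YYYYYYYY
After op 2 paint(2,7,B):
YYYYYYYY
YYYYYYYY
YYYWYBYB
YYYYYBYY
YYYYYBYY
YYYYYYYY
YYYYYYYY
YYYYYYYY
After op 3 fill(6,2,Y) [0 cells changed]:
YYYYYYYY
YYYYYYYY
YYYWYBYB
YYYYYBYY
YYYYYBYY
YYYYYYYY
YYYYYYYY
YYYYYYYY

Answer: YYYYYYYY
YYYYYYYY
YYYWYBYB
YYYYYBYY
YYYYYBYY
YYYYYYYY
YYYYYYYY
YYYYYYYY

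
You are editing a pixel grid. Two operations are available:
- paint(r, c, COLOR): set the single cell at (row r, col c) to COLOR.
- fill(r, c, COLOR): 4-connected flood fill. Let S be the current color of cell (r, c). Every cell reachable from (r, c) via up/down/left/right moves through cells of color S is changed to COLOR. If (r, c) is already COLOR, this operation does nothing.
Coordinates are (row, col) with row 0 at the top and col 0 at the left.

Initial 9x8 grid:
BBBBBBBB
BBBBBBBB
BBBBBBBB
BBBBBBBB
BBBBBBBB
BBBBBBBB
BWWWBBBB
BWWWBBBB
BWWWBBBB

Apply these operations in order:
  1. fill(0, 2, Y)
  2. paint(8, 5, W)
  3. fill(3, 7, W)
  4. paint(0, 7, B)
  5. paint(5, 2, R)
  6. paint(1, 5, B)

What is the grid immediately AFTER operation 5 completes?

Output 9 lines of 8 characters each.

After op 1 fill(0,2,Y) [63 cells changed]:
YYYYYYYY
YYYYYYYY
YYYYYYYY
YYYYYYYY
YYYYYYYY
YYYYYYYY
YWWWYYYY
YWWWYYYY
YWWWYYYY
After op 2 paint(8,5,W):
YYYYYYYY
YYYYYYYY
YYYYYYYY
YYYYYYYY
YYYYYYYY
YYYYYYYY
YWWWYYYY
YWWWYYYY
YWWWYWYY
After op 3 fill(3,7,W) [62 cells changed]:
WWWWWWWW
WWWWWWWW
WWWWWWWW
WWWWWWWW
WWWWWWWW
WWWWWWWW
WWWWWWWW
WWWWWWWW
WWWWWWWW
After op 4 paint(0,7,B):
WWWWWWWB
WWWWWWWW
WWWWWWWW
WWWWWWWW
WWWWWWWW
WWWWWWWW
WWWWWWWW
WWWWWWWW
WWWWWWWW
After op 5 paint(5,2,R):
WWWWWWWB
WWWWWWWW
WWWWWWWW
WWWWWWWW
WWWWWWWW
WWRWWWWW
WWWWWWWW
WWWWWWWW
WWWWWWWW

Answer: WWWWWWWB
WWWWWWWW
WWWWWWWW
WWWWWWWW
WWWWWWWW
WWRWWWWW
WWWWWWWW
WWWWWWWW
WWWWWWWW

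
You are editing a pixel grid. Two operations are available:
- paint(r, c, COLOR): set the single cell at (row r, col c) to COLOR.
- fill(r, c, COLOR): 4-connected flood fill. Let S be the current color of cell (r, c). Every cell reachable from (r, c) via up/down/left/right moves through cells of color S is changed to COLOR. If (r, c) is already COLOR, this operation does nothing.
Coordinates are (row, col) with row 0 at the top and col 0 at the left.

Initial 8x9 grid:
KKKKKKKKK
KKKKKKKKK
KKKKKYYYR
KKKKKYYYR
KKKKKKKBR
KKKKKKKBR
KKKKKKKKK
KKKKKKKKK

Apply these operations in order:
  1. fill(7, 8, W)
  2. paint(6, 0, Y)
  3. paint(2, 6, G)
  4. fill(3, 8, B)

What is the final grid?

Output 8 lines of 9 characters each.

Answer: WWWWWWWWW
WWWWWWWWW
WWWWWYGYB
WWWWWYYYB
WWWWWWWBB
WWWWWWWBB
YWWWWWWWW
WWWWWWWWW

Derivation:
After op 1 fill(7,8,W) [60 cells changed]:
WWWWWWWWW
WWWWWWWWW
WWWWWYYYR
WWWWWYYYR
WWWWWWWBR
WWWWWWWBR
WWWWWWWWW
WWWWWWWWW
After op 2 paint(6,0,Y):
WWWWWWWWW
WWWWWWWWW
WWWWWYYYR
WWWWWYYYR
WWWWWWWBR
WWWWWWWBR
YWWWWWWWW
WWWWWWWWW
After op 3 paint(2,6,G):
WWWWWWWWW
WWWWWWWWW
WWWWWYGYR
WWWWWYYYR
WWWWWWWBR
WWWWWWWBR
YWWWWWWWW
WWWWWWWWW
After op 4 fill(3,8,B) [4 cells changed]:
WWWWWWWWW
WWWWWWWWW
WWWWWYGYB
WWWWWYYYB
WWWWWWWBB
WWWWWWWBB
YWWWWWWWW
WWWWWWWWW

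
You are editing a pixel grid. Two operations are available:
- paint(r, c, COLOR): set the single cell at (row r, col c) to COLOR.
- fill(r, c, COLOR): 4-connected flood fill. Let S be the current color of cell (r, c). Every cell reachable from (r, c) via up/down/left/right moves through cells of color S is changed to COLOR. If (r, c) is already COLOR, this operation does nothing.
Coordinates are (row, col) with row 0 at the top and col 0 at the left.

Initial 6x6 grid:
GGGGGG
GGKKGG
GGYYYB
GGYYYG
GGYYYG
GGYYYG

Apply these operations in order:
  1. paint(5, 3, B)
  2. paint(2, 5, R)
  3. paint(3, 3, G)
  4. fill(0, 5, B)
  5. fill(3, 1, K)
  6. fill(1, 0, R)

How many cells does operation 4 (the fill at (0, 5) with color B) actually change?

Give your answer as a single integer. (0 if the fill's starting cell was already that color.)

Answer: 18

Derivation:
After op 1 paint(5,3,B):
GGGGGG
GGKKGG
GGYYYB
GGYYYG
GGYYYG
GGYBYG
After op 2 paint(2,5,R):
GGGGGG
GGKKGG
GGYYYR
GGYYYG
GGYYYG
GGYBYG
After op 3 paint(3,3,G):
GGGGGG
GGKKGG
GGYYYR
GGYGYG
GGYYYG
GGYBYG
After op 4 fill(0,5,B) [18 cells changed]:
BBBBBB
BBKKBB
BBYYYR
BBYGYG
BBYYYG
BBYBYG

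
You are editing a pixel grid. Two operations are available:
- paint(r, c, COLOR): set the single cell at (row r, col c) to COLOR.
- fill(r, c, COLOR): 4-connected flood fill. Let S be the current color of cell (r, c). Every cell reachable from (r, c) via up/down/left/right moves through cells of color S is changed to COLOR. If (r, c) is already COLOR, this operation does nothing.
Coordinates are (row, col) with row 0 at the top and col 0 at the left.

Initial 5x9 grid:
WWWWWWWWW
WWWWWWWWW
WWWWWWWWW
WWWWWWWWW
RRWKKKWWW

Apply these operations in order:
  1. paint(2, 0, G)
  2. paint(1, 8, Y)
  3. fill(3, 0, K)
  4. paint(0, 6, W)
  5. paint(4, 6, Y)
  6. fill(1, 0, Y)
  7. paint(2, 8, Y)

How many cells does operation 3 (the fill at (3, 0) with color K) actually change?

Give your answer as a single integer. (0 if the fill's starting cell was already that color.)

Answer: 38

Derivation:
After op 1 paint(2,0,G):
WWWWWWWWW
WWWWWWWWW
GWWWWWWWW
WWWWWWWWW
RRWKKKWWW
After op 2 paint(1,8,Y):
WWWWWWWWW
WWWWWWWWY
GWWWWWWWW
WWWWWWWWW
RRWKKKWWW
After op 3 fill(3,0,K) [38 cells changed]:
KKKKKKKKK
KKKKKKKKY
GKKKKKKKK
KKKKKKKKK
RRKKKKKKK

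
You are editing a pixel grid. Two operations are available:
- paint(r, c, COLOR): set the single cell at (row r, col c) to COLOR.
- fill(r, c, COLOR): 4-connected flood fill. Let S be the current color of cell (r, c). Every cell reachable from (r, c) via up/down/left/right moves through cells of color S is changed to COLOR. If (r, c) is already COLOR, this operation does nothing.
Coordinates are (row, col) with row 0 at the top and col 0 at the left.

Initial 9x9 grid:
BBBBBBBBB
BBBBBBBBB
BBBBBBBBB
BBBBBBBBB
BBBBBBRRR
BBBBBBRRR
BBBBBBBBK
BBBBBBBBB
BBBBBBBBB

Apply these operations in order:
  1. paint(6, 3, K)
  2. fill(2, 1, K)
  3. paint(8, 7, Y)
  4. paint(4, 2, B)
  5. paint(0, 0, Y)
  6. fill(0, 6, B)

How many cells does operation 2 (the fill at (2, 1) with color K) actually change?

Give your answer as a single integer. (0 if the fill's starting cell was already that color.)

After op 1 paint(6,3,K):
BBBBBBBBB
BBBBBBBBB
BBBBBBBBB
BBBBBBBBB
BBBBBBRRR
BBBBBBRRR
BBBKBBBBK
BBBBBBBBB
BBBBBBBBB
After op 2 fill(2,1,K) [73 cells changed]:
KKKKKKKKK
KKKKKKKKK
KKKKKKKKK
KKKKKKKKK
KKKKKKRRR
KKKKKKRRR
KKKKKKKKK
KKKKKKKKK
KKKKKKKKK

Answer: 73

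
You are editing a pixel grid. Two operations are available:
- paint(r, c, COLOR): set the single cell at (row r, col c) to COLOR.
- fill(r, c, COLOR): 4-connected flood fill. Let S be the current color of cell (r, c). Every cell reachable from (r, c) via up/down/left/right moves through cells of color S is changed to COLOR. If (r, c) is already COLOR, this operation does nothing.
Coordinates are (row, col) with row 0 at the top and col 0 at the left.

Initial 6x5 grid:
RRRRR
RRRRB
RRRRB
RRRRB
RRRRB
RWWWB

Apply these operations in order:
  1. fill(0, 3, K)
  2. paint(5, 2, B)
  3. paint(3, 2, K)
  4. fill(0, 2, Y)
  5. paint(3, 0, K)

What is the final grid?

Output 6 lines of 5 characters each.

After op 1 fill(0,3,K) [22 cells changed]:
KKKKK
KKKKB
KKKKB
KKKKB
KKKKB
KWWWB
After op 2 paint(5,2,B):
KKKKK
KKKKB
KKKKB
KKKKB
KKKKB
KWBWB
After op 3 paint(3,2,K):
KKKKK
KKKKB
KKKKB
KKKKB
KKKKB
KWBWB
After op 4 fill(0,2,Y) [22 cells changed]:
YYYYY
YYYYB
YYYYB
YYYYB
YYYYB
YWBWB
After op 5 paint(3,0,K):
YYYYY
YYYYB
YYYYB
KYYYB
YYYYB
YWBWB

Answer: YYYYY
YYYYB
YYYYB
KYYYB
YYYYB
YWBWB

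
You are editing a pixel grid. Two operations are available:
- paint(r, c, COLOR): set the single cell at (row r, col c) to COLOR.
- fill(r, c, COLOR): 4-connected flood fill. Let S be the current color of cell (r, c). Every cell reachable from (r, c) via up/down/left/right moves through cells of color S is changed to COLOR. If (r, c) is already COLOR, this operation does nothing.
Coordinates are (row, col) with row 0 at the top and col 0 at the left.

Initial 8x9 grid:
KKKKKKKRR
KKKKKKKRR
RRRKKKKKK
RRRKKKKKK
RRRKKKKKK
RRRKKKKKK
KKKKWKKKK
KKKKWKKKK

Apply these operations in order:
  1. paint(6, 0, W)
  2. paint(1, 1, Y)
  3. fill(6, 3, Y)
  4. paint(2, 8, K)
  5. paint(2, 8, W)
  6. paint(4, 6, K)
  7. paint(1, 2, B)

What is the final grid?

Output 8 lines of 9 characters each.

After op 1 paint(6,0,W):
KKKKKKKRR
KKKKKKKRR
RRRKKKKKK
RRRKKKKKK
RRRKKKKKK
RRRKKKKKK
WKKKWKKKK
KKKKWKKKK
After op 2 paint(1,1,Y):
KKKKKKKRR
KYKKKKKRR
RRRKKKKKK
RRRKKKKKK
RRRKKKKKK
RRRKKKKKK
WKKKWKKKK
KKKKWKKKK
After op 3 fill(6,3,Y) [52 cells changed]:
YYYYYYYRR
YYYYYYYRR
RRRYYYYYY
RRRYYYYYY
RRRYYYYYY
RRRYYYYYY
WYYYWYYYY
YYYYWYYYY
After op 4 paint(2,8,K):
YYYYYYYRR
YYYYYYYRR
RRRYYYYYK
RRRYYYYYY
RRRYYYYYY
RRRYYYYYY
WYYYWYYYY
YYYYWYYYY
After op 5 paint(2,8,W):
YYYYYYYRR
YYYYYYYRR
RRRYYYYYW
RRRYYYYYY
RRRYYYYYY
RRRYYYYYY
WYYYWYYYY
YYYYWYYYY
After op 6 paint(4,6,K):
YYYYYYYRR
YYYYYYYRR
RRRYYYYYW
RRRYYYYYY
RRRYYYKYY
RRRYYYYYY
WYYYWYYYY
YYYYWYYYY
After op 7 paint(1,2,B):
YYYYYYYRR
YYBYYYYRR
RRRYYYYYW
RRRYYYYYY
RRRYYYKYY
RRRYYYYYY
WYYYWYYYY
YYYYWYYYY

Answer: YYYYYYYRR
YYBYYYYRR
RRRYYYYYW
RRRYYYYYY
RRRYYYKYY
RRRYYYYYY
WYYYWYYYY
YYYYWYYYY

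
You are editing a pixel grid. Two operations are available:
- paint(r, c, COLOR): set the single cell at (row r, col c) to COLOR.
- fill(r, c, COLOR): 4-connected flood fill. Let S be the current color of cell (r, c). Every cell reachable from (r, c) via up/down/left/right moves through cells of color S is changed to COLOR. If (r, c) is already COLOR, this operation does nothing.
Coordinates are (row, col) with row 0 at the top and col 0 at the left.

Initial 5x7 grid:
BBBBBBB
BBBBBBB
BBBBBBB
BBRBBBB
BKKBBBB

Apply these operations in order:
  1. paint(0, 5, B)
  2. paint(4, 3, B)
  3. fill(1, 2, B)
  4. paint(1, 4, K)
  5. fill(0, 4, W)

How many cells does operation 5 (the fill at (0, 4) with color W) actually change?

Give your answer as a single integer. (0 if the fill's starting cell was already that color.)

Answer: 31

Derivation:
After op 1 paint(0,5,B):
BBBBBBB
BBBBBBB
BBBBBBB
BBRBBBB
BKKBBBB
After op 2 paint(4,3,B):
BBBBBBB
BBBBBBB
BBBBBBB
BBRBBBB
BKKBBBB
After op 3 fill(1,2,B) [0 cells changed]:
BBBBBBB
BBBBBBB
BBBBBBB
BBRBBBB
BKKBBBB
After op 4 paint(1,4,K):
BBBBBBB
BBBBKBB
BBBBBBB
BBRBBBB
BKKBBBB
After op 5 fill(0,4,W) [31 cells changed]:
WWWWWWW
WWWWKWW
WWWWWWW
WWRWWWW
WKKWWWW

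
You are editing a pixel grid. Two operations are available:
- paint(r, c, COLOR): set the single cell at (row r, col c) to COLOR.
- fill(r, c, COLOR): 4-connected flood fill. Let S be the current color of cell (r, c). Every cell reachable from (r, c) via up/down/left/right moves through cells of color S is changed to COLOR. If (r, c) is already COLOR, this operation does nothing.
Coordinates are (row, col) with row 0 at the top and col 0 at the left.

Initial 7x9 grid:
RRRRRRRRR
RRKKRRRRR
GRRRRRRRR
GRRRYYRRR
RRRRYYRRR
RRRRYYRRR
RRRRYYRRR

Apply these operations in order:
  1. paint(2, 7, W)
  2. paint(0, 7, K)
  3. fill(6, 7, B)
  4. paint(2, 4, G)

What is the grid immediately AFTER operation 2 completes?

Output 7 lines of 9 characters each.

After op 1 paint(2,7,W):
RRRRRRRRR
RRKKRRRRR
GRRRRRRWR
GRRRYYRRR
RRRRYYRRR
RRRRYYRRR
RRRRYYRRR
After op 2 paint(0,7,K):
RRRRRRRKR
RRKKRRRRR
GRRRRRRWR
GRRRYYRRR
RRRRYYRRR
RRRRYYRRR
RRRRYYRRR

Answer: RRRRRRRKR
RRKKRRRRR
GRRRRRRWR
GRRRYYRRR
RRRRYYRRR
RRRRYYRRR
RRRRYYRRR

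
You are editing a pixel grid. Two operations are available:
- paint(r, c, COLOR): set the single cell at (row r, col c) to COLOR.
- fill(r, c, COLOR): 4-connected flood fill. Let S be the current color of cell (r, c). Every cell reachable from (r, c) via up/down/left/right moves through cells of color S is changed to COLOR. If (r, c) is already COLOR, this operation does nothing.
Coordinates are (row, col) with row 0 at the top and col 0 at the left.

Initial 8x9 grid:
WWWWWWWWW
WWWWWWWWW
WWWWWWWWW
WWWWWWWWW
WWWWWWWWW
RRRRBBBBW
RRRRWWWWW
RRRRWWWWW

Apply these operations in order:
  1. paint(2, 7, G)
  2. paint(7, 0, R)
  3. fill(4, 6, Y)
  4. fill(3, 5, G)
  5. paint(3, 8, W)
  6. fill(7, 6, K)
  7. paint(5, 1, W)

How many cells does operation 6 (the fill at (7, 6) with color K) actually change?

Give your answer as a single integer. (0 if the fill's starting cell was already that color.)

After op 1 paint(2,7,G):
WWWWWWWWW
WWWWWWWWW
WWWWWWWGW
WWWWWWWWW
WWWWWWWWW
RRRRBBBBW
RRRRWWWWW
RRRRWWWWW
After op 2 paint(7,0,R):
WWWWWWWWW
WWWWWWWWW
WWWWWWWGW
WWWWWWWWW
WWWWWWWWW
RRRRBBBBW
RRRRWWWWW
RRRRWWWWW
After op 3 fill(4,6,Y) [55 cells changed]:
YYYYYYYYY
YYYYYYYYY
YYYYYYYGY
YYYYYYYYY
YYYYYYYYY
RRRRBBBBY
RRRRYYYYY
RRRRYYYYY
After op 4 fill(3,5,G) [55 cells changed]:
GGGGGGGGG
GGGGGGGGG
GGGGGGGGG
GGGGGGGGG
GGGGGGGGG
RRRRBBBBG
RRRRGGGGG
RRRRGGGGG
After op 5 paint(3,8,W):
GGGGGGGGG
GGGGGGGGG
GGGGGGGGG
GGGGGGGGW
GGGGGGGGG
RRRRBBBBG
RRRRGGGGG
RRRRGGGGG
After op 6 fill(7,6,K) [55 cells changed]:
KKKKKKKKK
KKKKKKKKK
KKKKKKKKK
KKKKKKKKW
KKKKKKKKK
RRRRBBBBK
RRRRKKKKK
RRRRKKKKK

Answer: 55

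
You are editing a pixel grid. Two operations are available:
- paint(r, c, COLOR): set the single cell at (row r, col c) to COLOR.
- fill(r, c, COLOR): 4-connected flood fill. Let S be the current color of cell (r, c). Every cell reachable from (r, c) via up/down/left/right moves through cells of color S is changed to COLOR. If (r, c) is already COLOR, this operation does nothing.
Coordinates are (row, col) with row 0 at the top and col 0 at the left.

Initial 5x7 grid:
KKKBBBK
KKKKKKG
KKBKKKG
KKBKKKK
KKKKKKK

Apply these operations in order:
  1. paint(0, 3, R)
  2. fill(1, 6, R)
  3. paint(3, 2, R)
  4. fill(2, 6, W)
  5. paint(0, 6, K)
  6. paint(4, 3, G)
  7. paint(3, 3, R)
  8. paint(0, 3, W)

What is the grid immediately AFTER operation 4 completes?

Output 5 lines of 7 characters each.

After op 1 paint(0,3,R):
KKKRBBK
KKKKKKG
KKBKKKG
KKBKKKK
KKKKKKK
After op 2 fill(1,6,R) [2 cells changed]:
KKKRBBK
KKKKKKR
KKBKKKR
KKBKKKK
KKKKKKK
After op 3 paint(3,2,R):
KKKRBBK
KKKKKKR
KKBKKKR
KKRKKKK
KKKKKKK
After op 4 fill(2,6,W) [2 cells changed]:
KKKRBBK
KKKKKKW
KKBKKKW
KKRKKKK
KKKKKKK

Answer: KKKRBBK
KKKKKKW
KKBKKKW
KKRKKKK
KKKKKKK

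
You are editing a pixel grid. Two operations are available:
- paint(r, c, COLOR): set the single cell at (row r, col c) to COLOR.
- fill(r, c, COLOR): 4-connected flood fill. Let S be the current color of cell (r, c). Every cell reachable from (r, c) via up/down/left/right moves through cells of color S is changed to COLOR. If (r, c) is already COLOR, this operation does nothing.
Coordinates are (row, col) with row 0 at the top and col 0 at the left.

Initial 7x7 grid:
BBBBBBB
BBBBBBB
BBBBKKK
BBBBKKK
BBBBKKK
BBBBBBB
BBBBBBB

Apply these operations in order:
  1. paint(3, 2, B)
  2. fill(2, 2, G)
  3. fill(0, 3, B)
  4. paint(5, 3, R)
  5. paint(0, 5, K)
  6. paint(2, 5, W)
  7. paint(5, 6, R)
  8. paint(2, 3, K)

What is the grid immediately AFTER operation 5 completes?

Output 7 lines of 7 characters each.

After op 1 paint(3,2,B):
BBBBBBB
BBBBBBB
BBBBKKK
BBBBKKK
BBBBKKK
BBBBBBB
BBBBBBB
After op 2 fill(2,2,G) [40 cells changed]:
GGGGGGG
GGGGGGG
GGGGKKK
GGGGKKK
GGGGKKK
GGGGGGG
GGGGGGG
After op 3 fill(0,3,B) [40 cells changed]:
BBBBBBB
BBBBBBB
BBBBKKK
BBBBKKK
BBBBKKK
BBBBBBB
BBBBBBB
After op 4 paint(5,3,R):
BBBBBBB
BBBBBBB
BBBBKKK
BBBBKKK
BBBBKKK
BBBRBBB
BBBBBBB
After op 5 paint(0,5,K):
BBBBBKB
BBBBBBB
BBBBKKK
BBBBKKK
BBBBKKK
BBBRBBB
BBBBBBB

Answer: BBBBBKB
BBBBBBB
BBBBKKK
BBBBKKK
BBBBKKK
BBBRBBB
BBBBBBB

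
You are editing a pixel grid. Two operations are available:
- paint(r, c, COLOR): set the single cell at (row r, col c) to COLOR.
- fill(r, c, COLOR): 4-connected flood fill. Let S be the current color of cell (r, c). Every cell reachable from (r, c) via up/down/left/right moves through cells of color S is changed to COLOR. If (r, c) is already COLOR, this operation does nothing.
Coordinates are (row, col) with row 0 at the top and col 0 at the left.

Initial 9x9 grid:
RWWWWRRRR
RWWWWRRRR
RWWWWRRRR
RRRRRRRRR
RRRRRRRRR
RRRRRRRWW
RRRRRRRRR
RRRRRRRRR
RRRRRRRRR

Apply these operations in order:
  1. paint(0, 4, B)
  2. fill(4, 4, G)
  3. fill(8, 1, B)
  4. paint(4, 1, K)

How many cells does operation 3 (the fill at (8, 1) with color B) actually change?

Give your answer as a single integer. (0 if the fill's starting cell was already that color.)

After op 1 paint(0,4,B):
RWWWBRRRR
RWWWWRRRR
RWWWWRRRR
RRRRRRRRR
RRRRRRRRR
RRRRRRRWW
RRRRRRRRR
RRRRRRRRR
RRRRRRRRR
After op 2 fill(4,4,G) [67 cells changed]:
GWWWBGGGG
GWWWWGGGG
GWWWWGGGG
GGGGGGGGG
GGGGGGGGG
GGGGGGGWW
GGGGGGGGG
GGGGGGGGG
GGGGGGGGG
After op 3 fill(8,1,B) [67 cells changed]:
BWWWBBBBB
BWWWWBBBB
BWWWWBBBB
BBBBBBBBB
BBBBBBBBB
BBBBBBBWW
BBBBBBBBB
BBBBBBBBB
BBBBBBBBB

Answer: 67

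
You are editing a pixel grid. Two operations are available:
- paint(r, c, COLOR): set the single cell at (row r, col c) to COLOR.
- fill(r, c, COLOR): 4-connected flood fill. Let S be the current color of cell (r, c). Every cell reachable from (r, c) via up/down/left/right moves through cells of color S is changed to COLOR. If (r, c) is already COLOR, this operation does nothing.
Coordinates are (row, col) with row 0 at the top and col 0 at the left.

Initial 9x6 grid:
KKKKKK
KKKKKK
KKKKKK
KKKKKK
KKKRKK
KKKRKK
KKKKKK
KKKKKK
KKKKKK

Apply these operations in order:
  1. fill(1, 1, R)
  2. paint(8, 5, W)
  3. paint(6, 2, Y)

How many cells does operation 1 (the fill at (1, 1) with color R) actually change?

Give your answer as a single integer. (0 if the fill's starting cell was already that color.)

Answer: 52

Derivation:
After op 1 fill(1,1,R) [52 cells changed]:
RRRRRR
RRRRRR
RRRRRR
RRRRRR
RRRRRR
RRRRRR
RRRRRR
RRRRRR
RRRRRR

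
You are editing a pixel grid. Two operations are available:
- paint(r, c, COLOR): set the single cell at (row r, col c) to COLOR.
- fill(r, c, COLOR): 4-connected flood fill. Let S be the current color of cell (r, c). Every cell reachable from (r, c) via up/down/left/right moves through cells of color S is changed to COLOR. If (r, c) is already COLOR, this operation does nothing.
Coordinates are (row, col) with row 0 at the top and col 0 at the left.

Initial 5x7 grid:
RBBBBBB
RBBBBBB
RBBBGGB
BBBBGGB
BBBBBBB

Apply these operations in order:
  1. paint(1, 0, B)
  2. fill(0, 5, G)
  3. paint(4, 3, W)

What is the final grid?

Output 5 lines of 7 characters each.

After op 1 paint(1,0,B):
RBBBBBB
BBBBBBB
RBBBGGB
BBBBGGB
BBBBBBB
After op 2 fill(0,5,G) [29 cells changed]:
RGGGGGG
GGGGGGG
RGGGGGG
GGGGGGG
GGGGGGG
After op 3 paint(4,3,W):
RGGGGGG
GGGGGGG
RGGGGGG
GGGGGGG
GGGWGGG

Answer: RGGGGGG
GGGGGGG
RGGGGGG
GGGGGGG
GGGWGGG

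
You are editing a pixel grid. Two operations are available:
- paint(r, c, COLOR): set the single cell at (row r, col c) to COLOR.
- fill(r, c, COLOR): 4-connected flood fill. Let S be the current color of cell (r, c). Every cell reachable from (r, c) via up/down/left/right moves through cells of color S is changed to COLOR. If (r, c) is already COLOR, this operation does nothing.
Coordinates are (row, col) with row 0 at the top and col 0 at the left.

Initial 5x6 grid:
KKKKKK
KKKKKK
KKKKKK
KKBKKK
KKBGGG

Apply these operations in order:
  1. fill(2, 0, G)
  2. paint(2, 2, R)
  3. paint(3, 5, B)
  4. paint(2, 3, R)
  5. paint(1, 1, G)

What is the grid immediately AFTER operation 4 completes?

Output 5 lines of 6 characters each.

Answer: GGGGGG
GGGGGG
GGRRGG
GGBGGB
GGBGGG

Derivation:
After op 1 fill(2,0,G) [25 cells changed]:
GGGGGG
GGGGGG
GGGGGG
GGBGGG
GGBGGG
After op 2 paint(2,2,R):
GGGGGG
GGGGGG
GGRGGG
GGBGGG
GGBGGG
After op 3 paint(3,5,B):
GGGGGG
GGGGGG
GGRGGG
GGBGGB
GGBGGG
After op 4 paint(2,3,R):
GGGGGG
GGGGGG
GGRRGG
GGBGGB
GGBGGG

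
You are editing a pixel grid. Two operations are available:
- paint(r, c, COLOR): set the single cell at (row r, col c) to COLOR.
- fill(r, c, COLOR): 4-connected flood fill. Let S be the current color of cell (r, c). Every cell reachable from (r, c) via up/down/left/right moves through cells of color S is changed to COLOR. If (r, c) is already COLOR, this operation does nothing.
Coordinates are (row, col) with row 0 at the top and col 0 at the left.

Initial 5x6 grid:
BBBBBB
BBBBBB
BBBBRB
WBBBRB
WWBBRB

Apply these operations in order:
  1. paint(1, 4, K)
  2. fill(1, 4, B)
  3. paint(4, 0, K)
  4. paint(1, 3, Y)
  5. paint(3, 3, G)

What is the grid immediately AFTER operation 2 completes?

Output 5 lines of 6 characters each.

Answer: BBBBBB
BBBBBB
BBBBRB
WBBBRB
WWBBRB

Derivation:
After op 1 paint(1,4,K):
BBBBBB
BBBBKB
BBBBRB
WBBBRB
WWBBRB
After op 2 fill(1,4,B) [1 cells changed]:
BBBBBB
BBBBBB
BBBBRB
WBBBRB
WWBBRB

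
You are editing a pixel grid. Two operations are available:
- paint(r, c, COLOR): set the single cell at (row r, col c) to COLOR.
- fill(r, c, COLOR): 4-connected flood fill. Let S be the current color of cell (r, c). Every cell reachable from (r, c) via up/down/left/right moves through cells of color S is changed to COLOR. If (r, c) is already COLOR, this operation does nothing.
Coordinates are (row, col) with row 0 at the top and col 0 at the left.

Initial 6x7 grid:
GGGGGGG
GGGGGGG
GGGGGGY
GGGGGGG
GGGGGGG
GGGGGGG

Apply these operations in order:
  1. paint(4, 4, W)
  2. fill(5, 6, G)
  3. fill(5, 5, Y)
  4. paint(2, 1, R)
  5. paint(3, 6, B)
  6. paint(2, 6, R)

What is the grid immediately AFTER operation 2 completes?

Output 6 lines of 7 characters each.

Answer: GGGGGGG
GGGGGGG
GGGGGGY
GGGGGGG
GGGGWGG
GGGGGGG

Derivation:
After op 1 paint(4,4,W):
GGGGGGG
GGGGGGG
GGGGGGY
GGGGGGG
GGGGWGG
GGGGGGG
After op 2 fill(5,6,G) [0 cells changed]:
GGGGGGG
GGGGGGG
GGGGGGY
GGGGGGG
GGGGWGG
GGGGGGG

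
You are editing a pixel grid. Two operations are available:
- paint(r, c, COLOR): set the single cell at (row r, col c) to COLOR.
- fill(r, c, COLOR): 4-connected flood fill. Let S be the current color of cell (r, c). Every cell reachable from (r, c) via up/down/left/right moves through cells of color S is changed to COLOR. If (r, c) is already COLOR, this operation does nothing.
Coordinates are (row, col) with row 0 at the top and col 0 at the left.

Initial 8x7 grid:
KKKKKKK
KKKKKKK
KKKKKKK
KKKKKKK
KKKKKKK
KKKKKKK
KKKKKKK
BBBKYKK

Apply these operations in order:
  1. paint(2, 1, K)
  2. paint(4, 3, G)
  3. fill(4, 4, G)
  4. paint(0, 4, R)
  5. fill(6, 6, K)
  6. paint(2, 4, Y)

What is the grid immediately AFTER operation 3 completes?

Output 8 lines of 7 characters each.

Answer: GGGGGGG
GGGGGGG
GGGGGGG
GGGGGGG
GGGGGGG
GGGGGGG
GGGGGGG
BBBGYGG

Derivation:
After op 1 paint(2,1,K):
KKKKKKK
KKKKKKK
KKKKKKK
KKKKKKK
KKKKKKK
KKKKKKK
KKKKKKK
BBBKYKK
After op 2 paint(4,3,G):
KKKKKKK
KKKKKKK
KKKKKKK
KKKKKKK
KKKGKKK
KKKKKKK
KKKKKKK
BBBKYKK
After op 3 fill(4,4,G) [51 cells changed]:
GGGGGGG
GGGGGGG
GGGGGGG
GGGGGGG
GGGGGGG
GGGGGGG
GGGGGGG
BBBGYGG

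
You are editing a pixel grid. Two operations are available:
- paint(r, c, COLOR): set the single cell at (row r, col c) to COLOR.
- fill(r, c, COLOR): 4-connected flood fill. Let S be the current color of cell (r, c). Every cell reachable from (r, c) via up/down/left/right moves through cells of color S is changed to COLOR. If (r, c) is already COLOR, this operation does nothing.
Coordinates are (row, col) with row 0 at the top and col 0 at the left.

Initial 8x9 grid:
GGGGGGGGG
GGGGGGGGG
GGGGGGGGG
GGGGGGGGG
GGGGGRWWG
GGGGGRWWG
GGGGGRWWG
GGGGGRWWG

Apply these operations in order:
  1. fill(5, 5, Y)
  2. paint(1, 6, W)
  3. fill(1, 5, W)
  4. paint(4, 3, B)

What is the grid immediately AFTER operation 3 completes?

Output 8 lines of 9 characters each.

After op 1 fill(5,5,Y) [4 cells changed]:
GGGGGGGGG
GGGGGGGGG
GGGGGGGGG
GGGGGGGGG
GGGGGYWWG
GGGGGYWWG
GGGGGYWWG
GGGGGYWWG
After op 2 paint(1,6,W):
GGGGGGGGG
GGGGGGWGG
GGGGGGGGG
GGGGGGGGG
GGGGGYWWG
GGGGGYWWG
GGGGGYWWG
GGGGGYWWG
After op 3 fill(1,5,W) [59 cells changed]:
WWWWWWWWW
WWWWWWWWW
WWWWWWWWW
WWWWWWWWW
WWWWWYWWW
WWWWWYWWW
WWWWWYWWW
WWWWWYWWW

Answer: WWWWWWWWW
WWWWWWWWW
WWWWWWWWW
WWWWWWWWW
WWWWWYWWW
WWWWWYWWW
WWWWWYWWW
WWWWWYWWW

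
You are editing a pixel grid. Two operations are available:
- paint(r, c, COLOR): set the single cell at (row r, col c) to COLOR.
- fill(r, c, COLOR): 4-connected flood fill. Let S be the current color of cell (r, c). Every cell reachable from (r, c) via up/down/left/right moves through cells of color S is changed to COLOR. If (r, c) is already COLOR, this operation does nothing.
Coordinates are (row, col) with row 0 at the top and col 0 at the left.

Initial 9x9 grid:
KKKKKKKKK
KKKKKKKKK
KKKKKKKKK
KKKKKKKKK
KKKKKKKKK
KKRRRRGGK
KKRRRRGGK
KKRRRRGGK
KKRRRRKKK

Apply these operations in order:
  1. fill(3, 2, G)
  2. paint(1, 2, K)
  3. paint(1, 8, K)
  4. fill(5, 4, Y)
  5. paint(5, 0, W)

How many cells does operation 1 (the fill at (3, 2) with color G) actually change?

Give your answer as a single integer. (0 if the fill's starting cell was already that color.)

Answer: 59

Derivation:
After op 1 fill(3,2,G) [59 cells changed]:
GGGGGGGGG
GGGGGGGGG
GGGGGGGGG
GGGGGGGGG
GGGGGGGGG
GGRRRRGGG
GGRRRRGGG
GGRRRRGGG
GGRRRRGGG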